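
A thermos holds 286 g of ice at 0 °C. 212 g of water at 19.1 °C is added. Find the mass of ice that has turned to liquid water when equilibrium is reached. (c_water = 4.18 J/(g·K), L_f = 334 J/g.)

m_melted ≈ 50.7 g

Cooling the water to 0 °C releases 212·4.18·19.1 = 16926 J.
Fully melting the ice requires m_ice L_f = 286·334 = 95524 J.
16926 J < 95524 J, so only part of the ice melts and the system sits at 0 °C.
Mass melted = 16926/334 ≈ 50.68 g.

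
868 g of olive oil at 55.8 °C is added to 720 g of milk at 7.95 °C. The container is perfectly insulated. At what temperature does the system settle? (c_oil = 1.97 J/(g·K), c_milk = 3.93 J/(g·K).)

T_f ≈ 26.0 °C

Let T be the final temperature. ΣQ_i = 0:
868×1.97×(T − 55.8) + 720×3.93×(T − 7.95) = 0
1710(T − 55.8) + 2829.6(T − 7.95) = 0
4539.6 T = 117911
T = 117911/4539.6 ≈ 25.97 °C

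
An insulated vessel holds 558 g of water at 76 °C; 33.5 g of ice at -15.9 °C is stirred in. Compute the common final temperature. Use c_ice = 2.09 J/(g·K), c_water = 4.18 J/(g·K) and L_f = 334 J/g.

Setting the total heat transfer to zero:
ice -15.9→0 °C: 33.5·2.09·15.9 = 1113.2
  melt ice: 33.5·334 = 11189
  warm the meltwater: 140.03 T
  water: 2332.4(T − 76)
2472.5 T = 177265 − 12302 = 164963
T ≈ 66.72 °C — above 0 °C, consistent with complete melting.

T_f ≈ 66.7 °C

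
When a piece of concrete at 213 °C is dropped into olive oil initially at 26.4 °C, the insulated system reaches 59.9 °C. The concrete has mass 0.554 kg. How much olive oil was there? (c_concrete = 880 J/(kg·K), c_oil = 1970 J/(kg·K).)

m ≈ 1.13 kg

Taking heat into each body as positive, Σ m c ΔT = 0:
0.554×880×(59.9 − 213) + m×1970×(59.9 − 26.4) = 0
65995 m = 74639
m = 74639/65995 ≈ 1.131 kg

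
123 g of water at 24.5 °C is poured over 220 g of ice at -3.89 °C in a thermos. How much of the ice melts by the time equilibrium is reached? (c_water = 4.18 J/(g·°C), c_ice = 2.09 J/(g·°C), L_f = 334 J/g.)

m_melted ≈ 32.4 g

Heat available from the water dropping to 0 °C: 123·4.18·24.5 = 12596 J.
Warming the ice to 0 °C takes 220·2.09·3.89 = 1788.6 J, leaving 10808 J for melting.
Fully melting the ice requires m_ice L_f = 220·334 = 73480 J.
Since 10808 < 73480 J, not all the ice melts; equilibrium is at 0 °C.
m_melt = 10808 / L_f = 32.36 g.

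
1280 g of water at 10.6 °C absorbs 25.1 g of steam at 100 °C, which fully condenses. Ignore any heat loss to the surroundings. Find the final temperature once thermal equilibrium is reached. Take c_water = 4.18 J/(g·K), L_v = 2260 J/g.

Sum of m c ΔT and latent-heat terms is zero:
condense steam: −25.1·2260 = −56726
  condensate cools 100→T: 25.1·4.18·(T − 100) = 104.92(T − 100)
  water warms: 1280·4.18·(T − 10.6) = 5350.4(T − 10.6)
5455.3 T = 56726 + 10492 + 56714 = 123932
T ≈ 22.72 °C — below 100 °C, confirming all the steam condensed.

T_f ≈ 22.7 °C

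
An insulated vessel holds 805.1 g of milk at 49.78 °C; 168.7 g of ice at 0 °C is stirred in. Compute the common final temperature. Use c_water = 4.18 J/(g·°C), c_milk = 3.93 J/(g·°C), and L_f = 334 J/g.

Setting the total heat transfer to zero:
latent heat to melt: 168.7·334 = 56346
  meltwater 0→T: 168.7·4.18·T = 705.17 T
  milk: 3164(T − 49.78)
3869.2 T = 157506 − 56346 = 101160
T ≈ 26.14 °C (positive, so assuming full melt was valid).

T_f ≈ 26.1 °C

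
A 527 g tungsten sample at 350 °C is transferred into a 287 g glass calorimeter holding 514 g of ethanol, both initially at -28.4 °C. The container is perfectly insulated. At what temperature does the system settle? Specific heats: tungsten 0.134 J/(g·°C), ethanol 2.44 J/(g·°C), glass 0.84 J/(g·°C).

Net heat exchanged in the isolated system is zero:
527·0.134·(T − 350) + 514·2.44·(T − (-28.4)) + 287·0.84·(T − (-28.4)) = 0
70.62(T − 350) + 1254.2(T − (-28.4)) + 241.08(T − (-28.4)) = 0
(70.62 + 1254.2 + 241.08) T = 70.62·350 + 1254.2·(-28.4) + 241.08·(-28.4)
T = -17749 / 1565.9 = -11.3 °C

T_f ≈ -11.3 °C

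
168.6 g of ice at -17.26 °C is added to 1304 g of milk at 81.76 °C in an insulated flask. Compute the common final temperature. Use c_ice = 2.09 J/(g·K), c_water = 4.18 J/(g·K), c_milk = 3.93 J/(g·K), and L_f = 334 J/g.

T_f ≈ 61.2 °C

Let T be the final temperature. ΣQ_i = 0:
ice -17.26→0 °C: 168.6·2.09·17.26 = 6082; latent heat to melt: 168.6·334 = 56312; meltwater 0→T: 168.6·4.18·T = 704.75 T; milk cools: 1304·3.93·(T − 81.76) = 5124.7(T − 81.76)
5829.5 T = 418997 − 62394 = 356603
T ≈ 61.17 °C. Since T > 0 °C, the all-ice-melts assumption holds.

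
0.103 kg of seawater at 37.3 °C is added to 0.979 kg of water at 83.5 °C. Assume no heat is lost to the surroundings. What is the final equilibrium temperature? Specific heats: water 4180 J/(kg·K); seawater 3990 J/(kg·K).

T_f ≈ 79.3 °C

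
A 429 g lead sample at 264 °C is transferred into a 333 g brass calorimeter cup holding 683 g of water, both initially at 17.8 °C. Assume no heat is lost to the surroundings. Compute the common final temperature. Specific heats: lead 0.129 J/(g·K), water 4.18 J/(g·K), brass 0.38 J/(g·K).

T_f ≈ 22.3 °C

Setting the total heat transfer to zero:
429·0.129·(T − 264) + 683·4.18·(T − 17.8) + 333·0.38·(T − 17.8) = 0
55.34(T − 264) + 2854.9(T − 17.8) + 126.54(T − 17.8) = 0
(55.34 + 2854.9 + 126.54) T = 55.34·264 + 2854.9·17.8 + 126.54·17.8
T ≈ 22.29 °C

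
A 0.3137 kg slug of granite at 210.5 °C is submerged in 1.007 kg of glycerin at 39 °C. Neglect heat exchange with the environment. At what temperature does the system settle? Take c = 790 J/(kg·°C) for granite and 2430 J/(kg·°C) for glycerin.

T_f is the heat-capacity-weighted average of the initial temperatures:
T_f = (247.82·210.5 + 2447·39) / (247.82 + 2447)
    = 147600 / 2694.8 ≈ 54.77 °C

T_f ≈ 54.8 °C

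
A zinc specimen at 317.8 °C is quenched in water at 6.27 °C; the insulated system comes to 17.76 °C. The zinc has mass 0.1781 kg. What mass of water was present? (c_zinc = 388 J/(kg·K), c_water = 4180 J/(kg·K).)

|Q_zinc| = |Q_water|:
0.1781·388·(317.8 − 17.76) = m·4180·(17.76 − 6.27)
48028 m = 20734  ⇒  m ≈ 0.4317 kg

m ≈ 0.432 kg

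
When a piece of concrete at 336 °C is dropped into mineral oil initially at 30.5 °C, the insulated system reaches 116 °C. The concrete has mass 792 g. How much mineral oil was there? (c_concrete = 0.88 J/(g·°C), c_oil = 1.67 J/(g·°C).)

m ≈ 1070 g

Energy conservation, ΣQ = 0:
792×0.88×(116 − 336) + m×1.67×(116 − 30.5) = 0
142.78 m = 153331
m = 153331/142.78 ≈ 1074 g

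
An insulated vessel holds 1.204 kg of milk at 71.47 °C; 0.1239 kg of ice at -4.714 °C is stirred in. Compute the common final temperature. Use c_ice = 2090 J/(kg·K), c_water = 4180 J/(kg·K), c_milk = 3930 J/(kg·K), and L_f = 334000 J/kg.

T_f ≈ 56.3 °C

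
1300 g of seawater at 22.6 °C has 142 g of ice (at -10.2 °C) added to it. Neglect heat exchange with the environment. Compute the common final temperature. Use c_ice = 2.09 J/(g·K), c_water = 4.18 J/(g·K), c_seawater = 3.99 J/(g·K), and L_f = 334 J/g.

Energy conservation, ΣQ = 0:
ice -10.2→0 °C: 142·2.09·10.2 = 3027.2; latent heat to melt: 142·334 = 47428; warm the meltwater: 593.56 T; seawater cools: 1300·3.99·(T − 22.6) = 5187(T − 22.6)
5780.6 T = 117226 − 50455 = 66771
T ≈ 11.55 °C (positive, so assuming full melt was valid).

T_f ≈ 11.6 °C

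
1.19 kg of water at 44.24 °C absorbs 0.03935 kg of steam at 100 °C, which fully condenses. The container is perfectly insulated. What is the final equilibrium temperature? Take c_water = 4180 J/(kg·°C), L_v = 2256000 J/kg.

T_f ≈ 63.3 °C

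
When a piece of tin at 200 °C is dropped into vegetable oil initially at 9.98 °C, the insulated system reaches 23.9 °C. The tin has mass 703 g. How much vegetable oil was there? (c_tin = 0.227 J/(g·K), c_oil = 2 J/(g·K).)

Conservation of energy gives ΣQ = 0:
703×0.227×(23.9 − 200) + m×2×(23.9 − 9.98) = 0
27.84 m = 28102
m = 28102/27.84 ≈ 1009 g

m ≈ 1010 g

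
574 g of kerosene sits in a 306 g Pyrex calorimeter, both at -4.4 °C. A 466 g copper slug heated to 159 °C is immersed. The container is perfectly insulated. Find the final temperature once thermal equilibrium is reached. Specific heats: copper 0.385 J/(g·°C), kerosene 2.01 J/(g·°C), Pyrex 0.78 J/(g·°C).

T_f ≈ 14.3 °C

Net heat exchanged in the isolated system is zero:
466*0.385*(T − 159) + 574*2.01*(T − (-4.4)) + 306*0.78*(T − (-4.4)) = 0
179.41(T − 159) + 1153.7(T − (-4.4)) + 238.68(T − (-4.4)) = 0
(179.41 + 1153.7 + 238.68) T = 179.41*159 + 1153.7*(-4.4) + 238.68*(-4.4)
T = 22400/1571.8 ≈ 14.25 °C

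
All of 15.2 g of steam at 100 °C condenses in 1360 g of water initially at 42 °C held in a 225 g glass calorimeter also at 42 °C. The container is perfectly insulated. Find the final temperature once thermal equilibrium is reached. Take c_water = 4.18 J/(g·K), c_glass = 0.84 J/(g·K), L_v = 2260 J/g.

T_f ≈ 48.4 °C

Net heat exchanged in the isolated system is zero:
condense steam: −15.2·2260 = −34352
  condensate cools 100→T: 15.2·4.18·(T − 100) = 63.54(T − 100)
  water warms: 1360·4.18·(T − 42) = 5684.8(T − 42)
  glass cup: 225·0.84·(T − 42) = 189(T − 42)
5937.3 T = 34352 + 6353.6 + 246700 = 287405
T ≈ 48.41 °C, under the boiling point, so the assumption holds.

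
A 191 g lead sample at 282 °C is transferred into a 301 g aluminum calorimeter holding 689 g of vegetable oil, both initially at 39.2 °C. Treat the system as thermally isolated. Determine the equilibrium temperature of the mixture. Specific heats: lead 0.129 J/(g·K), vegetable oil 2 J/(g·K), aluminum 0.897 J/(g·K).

T_f ≈ 42.8 °C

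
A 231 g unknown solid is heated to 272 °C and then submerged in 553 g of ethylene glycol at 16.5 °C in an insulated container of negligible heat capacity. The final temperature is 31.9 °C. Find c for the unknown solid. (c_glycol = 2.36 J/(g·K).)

c ≈ 0.362 J/(g·K)

m_s c (T_s − T_f) = m_glycol c_glycol (T_f − T_0):
231×c×(272 − 31.9) = 553×2.36×(31.9 − 16.5)
55463 c = 20098  ⇒  c ≈ 0.3624 J/(g·K)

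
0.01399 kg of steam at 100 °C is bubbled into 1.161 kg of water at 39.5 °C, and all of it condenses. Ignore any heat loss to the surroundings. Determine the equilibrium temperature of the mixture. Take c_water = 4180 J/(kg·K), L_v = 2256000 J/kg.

T_f ≈ 46.6 °C

Conservation of energy gives ΣQ = 0:
steam→water at 100 °C releases m L_v = 0.01399·2256000 = 31561
  condensate cools 100→T: 0.01399·4180·(T − 100) = 58.48(T − 100)
  water warms: 1.161·4180·(T − 39.5) = 4853(T − 39.5)
4911.5 T = 31561 + 5847.8 + 191693 = 229102
T ≈ 46.65 °C — below 100 °C, confirming all the steam condensed.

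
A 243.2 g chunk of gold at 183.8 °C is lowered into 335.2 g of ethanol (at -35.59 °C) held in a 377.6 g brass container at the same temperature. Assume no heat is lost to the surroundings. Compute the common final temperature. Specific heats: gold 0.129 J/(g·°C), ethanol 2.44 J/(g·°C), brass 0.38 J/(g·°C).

T_f ≈ -28.7 °C

T_f = Σ m_i c_i T_i / Σ m_i c_i:
T_f = (31.37×183.8 + 817.89×(-35.59) + 143.49×(-35.59)) / (31.37 + 817.89 + 143.49)
    = -28449 / 992.75 ≈ -28.66 °C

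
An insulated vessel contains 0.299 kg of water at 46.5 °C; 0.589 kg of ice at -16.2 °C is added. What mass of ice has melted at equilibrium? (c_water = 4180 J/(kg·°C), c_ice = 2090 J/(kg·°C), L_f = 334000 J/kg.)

Heat available from the water dropping to 0 °C: 0.299·4180·46.5 = 58117 J.
Warming the ice to 0 °C takes 0.589·2090·16.2 = 19942 J, leaving 38174 J for melting.
Melting all 0.589 kg of ice would need 0.589·334000 = 196726 J.
38174 J < 196726 J, so only part of the ice melts and the system sits at 0 °C.
m_melted·334000 = 38174  ⇒  m_melted ≈ 0.1143 kg.

m_melted ≈ 0.114 kg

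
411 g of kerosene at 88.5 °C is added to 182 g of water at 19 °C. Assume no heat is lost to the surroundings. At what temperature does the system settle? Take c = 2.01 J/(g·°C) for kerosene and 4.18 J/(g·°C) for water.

T_f ≈ 55.2 °C

Heat lost by the kerosene equals heat gained by the water:
411·2.01·(88.5 − T) = 182·4.18·(T − 19)
826.11(88.5 − T) = 760.76(T − 19)
1586.9 T = 87565  ⇒  T ≈ 55.18 °C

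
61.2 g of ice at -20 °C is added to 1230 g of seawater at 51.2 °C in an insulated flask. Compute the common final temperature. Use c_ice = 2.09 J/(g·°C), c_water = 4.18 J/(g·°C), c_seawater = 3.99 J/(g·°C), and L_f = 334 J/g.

T_f ≈ 44.2 °C

Conservation of energy gives ΣQ = 0:
warm ice to 0 °C: 61.2×2.09×(0 − (-20)) = 2558.2; latent heat to melt: 61.2×334 = 20441; warm the meltwater: 255.82 T; seawater: 4907.7(T − 51.2)
5163.5 T = 251274 − 22999 = 228275
T ≈ 44.21 °C (positive, so assuming full melt was valid).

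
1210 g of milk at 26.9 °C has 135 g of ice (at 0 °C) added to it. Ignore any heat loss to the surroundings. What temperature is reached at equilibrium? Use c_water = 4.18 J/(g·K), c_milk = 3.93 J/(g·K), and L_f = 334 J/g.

T_f ≈ 15.6 °C

Energy conservation, ΣQ = 0:
fusion: m_ice L_f = 135×334 = 45090
  warm the meltwater: 564.3 T
  milk: 4755.3(T − 26.9)
5319.6 T = 127918 − 45090 = 82828
T ≈ 15.57 °C (positive, so assuming full melt was valid).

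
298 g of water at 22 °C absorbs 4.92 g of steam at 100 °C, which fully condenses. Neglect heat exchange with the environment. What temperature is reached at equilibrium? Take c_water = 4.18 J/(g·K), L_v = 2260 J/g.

Conservation of energy gives ΣQ = 0:
condense steam: −4.92·2260 = −11119
  condensed water 100 °C→T: 20.57(T − 100)
  original water: 1245.6(T − 22)
1266.2 T = 11119 + 2056.6 + 27404 = 40580
T ≈ 32.05 °C — below 100 °C, confirming all the steam condensed.

T_f ≈ 32.0 °C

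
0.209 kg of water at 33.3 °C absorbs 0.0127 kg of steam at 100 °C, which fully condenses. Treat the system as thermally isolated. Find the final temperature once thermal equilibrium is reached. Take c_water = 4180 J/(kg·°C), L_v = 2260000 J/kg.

T_f ≈ 68.1 °C

Heat gained plus heat lost sum to zero:
steam→water at 100 °C releases m L_v = 0.0127·2260000 = 28702; condensed water 100 °C→T: 53.09(T − 100); water warms: 0.209·4180·(T − 33.3) = 873.62(T − 33.3)
926.71 T = 28702 + 5308.6 + 29092 = 63102
T ≈ 68.09 °C (< 100 °C, so full condensation is consistent).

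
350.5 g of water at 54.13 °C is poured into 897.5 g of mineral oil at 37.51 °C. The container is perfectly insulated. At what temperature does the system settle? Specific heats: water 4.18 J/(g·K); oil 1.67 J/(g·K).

With ΣQ=0 the equilibrium temperature is the m·c-weighted mean:
T_f = (1465.1·54.13 + 1498.8·37.51) / (1465.1 + 1498.8)
    = 135526 / 2963.9 ≈ 45.73 °C

T_f ≈ 45.7 °C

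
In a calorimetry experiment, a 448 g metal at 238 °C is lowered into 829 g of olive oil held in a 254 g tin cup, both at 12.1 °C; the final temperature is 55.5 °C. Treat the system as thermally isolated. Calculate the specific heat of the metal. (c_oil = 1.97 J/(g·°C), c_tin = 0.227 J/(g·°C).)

c ≈ 0.898 J/(g·°C)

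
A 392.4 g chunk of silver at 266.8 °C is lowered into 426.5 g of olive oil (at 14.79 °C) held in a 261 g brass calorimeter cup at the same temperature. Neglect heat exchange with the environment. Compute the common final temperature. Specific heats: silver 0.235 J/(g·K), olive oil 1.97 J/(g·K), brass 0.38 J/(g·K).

T_f ≈ 37.3 °C

Setting the total heat transfer to zero:
392.4*0.235*(T − 266.8) + 426.5*1.97*(T − 14.79) + 261*0.38*(T − 14.79) = 0
1031.6 T = 38496
T = 38496/1031.6 ≈ 37.32 °C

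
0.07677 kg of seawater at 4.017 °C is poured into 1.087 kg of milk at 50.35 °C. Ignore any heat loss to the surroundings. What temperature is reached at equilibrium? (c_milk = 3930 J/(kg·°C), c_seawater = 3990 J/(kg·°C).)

T_f ≈ 47.3 °C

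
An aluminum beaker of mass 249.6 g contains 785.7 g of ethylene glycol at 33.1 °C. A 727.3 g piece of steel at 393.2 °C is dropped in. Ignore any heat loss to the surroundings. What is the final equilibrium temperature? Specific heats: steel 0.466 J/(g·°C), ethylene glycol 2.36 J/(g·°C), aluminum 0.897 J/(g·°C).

T_f ≈ 83.6 °C

T_f = Σ m_i c_i T_i / Σ m_i c_i:
T_f = (338.92×393.2 + 1854.3×33.1 + 223.89×33.1) / (338.92 + 1854.3 + 223.89)
    = 202051 / 2417.1 ≈ 83.59 °C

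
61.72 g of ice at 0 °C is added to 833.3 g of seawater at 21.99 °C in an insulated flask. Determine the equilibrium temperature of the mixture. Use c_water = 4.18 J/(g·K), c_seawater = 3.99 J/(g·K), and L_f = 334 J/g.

T_f ≈ 14.7 °C

Taking heat into each body as positive, Σ m c ΔT = 0:
latent heat to melt: 61.72×334 = 20614; warm the meltwater: 257.99 T; seawater: 3324.9(T − 21.99)
3582.9 T = 73114 − 20614 = 52499
T ≈ 14.65 °C (positive, so assuming full melt was valid).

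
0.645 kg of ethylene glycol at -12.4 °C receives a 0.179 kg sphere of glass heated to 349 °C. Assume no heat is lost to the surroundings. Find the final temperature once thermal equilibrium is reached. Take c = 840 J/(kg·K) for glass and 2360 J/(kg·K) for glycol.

Heat gained plus heat lost sum to zero:
0.179*840*(T − 349) + 0.645*2360*(T − (-12.4)) = 0
150.36(T − 349) + 1522.2(T − (-12.4)) = 0
1672.6 T = 33600
T = 33600/1672.6 ≈ 20.09 °C

T_f ≈ 20.1 °C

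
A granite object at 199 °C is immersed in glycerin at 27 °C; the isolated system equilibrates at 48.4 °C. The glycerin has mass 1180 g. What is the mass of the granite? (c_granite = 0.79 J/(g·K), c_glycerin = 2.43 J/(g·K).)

Heat lost by the granite = heat gained by the glycerin:
m×0.79×(199 − 48.4) = 1180×2.43×(48.4 − 27)
118.97 m = 61362  ⇒  m ≈ 515.8 g

m ≈ 516 g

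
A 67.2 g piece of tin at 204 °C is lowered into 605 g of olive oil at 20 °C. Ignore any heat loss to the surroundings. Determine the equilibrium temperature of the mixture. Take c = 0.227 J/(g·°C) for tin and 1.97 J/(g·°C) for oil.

T_f ≈ 22.3 °C

Set heat shed by the hot body equal to heat absorbed by the cold body:
67.2·0.227·(204 − T) = 605·1.97·(T − 20)
15.25(204 − T) = 1191.8(T − 20)
1207.1 T = 26949  ⇒  T ≈ 22.33 °C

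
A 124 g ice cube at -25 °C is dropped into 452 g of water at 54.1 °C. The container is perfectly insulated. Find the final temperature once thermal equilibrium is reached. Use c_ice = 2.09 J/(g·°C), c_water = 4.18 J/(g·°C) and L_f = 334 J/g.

T_f ≈ 22.6 °C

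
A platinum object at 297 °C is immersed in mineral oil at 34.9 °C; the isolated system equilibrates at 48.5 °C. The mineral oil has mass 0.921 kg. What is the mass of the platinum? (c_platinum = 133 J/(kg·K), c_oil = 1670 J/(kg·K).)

m ≈ 0.633 kg

Net heat exchanged in the isolated system is zero:
m·133·(48.5 − 297) + 0.921·1670·(48.5 − 34.9) = 0
-33050 m = -20918
m = -20918/-33050 ≈ 0.6329 kg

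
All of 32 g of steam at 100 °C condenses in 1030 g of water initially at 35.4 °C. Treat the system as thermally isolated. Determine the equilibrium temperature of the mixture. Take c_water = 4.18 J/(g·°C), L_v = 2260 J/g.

Conservation of energy gives ΣQ = 0:
steam→water at 100 °C releases m L_v = 32×2260 = 72320
  condensate cools 100→T: 32×4.18×(T − 100) = 133.76(T − 100)
  original water: 4305.4(T − 35.4)
4439.2 T = 72320 + 13376 + 152411 = 238107
T ≈ 53.64 °C, under the boiling point, so the assumption holds.

T_f ≈ 53.6 °C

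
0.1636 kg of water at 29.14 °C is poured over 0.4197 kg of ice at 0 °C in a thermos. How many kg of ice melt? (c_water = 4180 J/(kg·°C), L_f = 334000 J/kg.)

m_melted ≈ 0.0597 kg

Cooling the water to 0 °C releases 0.1636·4180·29.14 = 19927 J.
Melting all 0.4197 kg of ice would need 0.4197·334000 = 140180 J.
Since 19927 < 140180 J, not all the ice melts; equilibrium is at 0 °C.
Mass melted = 19927/334000 ≈ 0.05966 kg.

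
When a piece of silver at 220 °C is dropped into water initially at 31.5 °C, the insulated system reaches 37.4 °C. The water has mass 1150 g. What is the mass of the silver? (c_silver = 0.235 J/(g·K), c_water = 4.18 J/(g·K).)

m ≈ 661 g

Heat lost by the silver = heat gained by the water:
m·0.235·(220 − 37.4) = 1150·4.18·(37.4 − 31.5)
42.91 m = 28361  ⇒  m ≈ 660.9 g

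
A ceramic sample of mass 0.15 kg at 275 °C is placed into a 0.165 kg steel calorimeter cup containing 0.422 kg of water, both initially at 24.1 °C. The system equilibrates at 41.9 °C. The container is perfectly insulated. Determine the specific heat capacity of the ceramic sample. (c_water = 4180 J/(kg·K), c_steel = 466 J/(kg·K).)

Conservation of energy gives ΣQ = 0:
0.15×c×(41.9 − 275) + 0.422×4180×(41.9 − 24.1) + 0.165×466×(41.9 − 24.1) = 0
-34.96 c = -32767
c = -32767/-34.96 ≈ 937.1 J/(kg·K)

c ≈ 937 J/(kg·K)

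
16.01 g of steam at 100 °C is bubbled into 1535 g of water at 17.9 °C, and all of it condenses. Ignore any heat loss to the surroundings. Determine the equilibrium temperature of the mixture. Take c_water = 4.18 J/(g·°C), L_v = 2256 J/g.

T_f ≈ 24.3 °C

Let T be the final temperature. ΣQ_i = 0:
condense steam: −16.01×2256 = −36119; condensate cools 100→T: 16.01×4.18×(T − 100) = 66.92(T − 100); water warms: 1535×4.18×(T − 17.9) = 6416.3(T − 17.9)
6483.2 T = 36119 + 6692.2 + 114852 = 157663
T ≈ 24.32 °C — below 100 °C, confirming all the steam condensed.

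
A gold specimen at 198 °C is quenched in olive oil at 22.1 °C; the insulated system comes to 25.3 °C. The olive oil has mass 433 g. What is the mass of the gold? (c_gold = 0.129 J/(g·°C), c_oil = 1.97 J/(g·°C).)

m ≈ 123 g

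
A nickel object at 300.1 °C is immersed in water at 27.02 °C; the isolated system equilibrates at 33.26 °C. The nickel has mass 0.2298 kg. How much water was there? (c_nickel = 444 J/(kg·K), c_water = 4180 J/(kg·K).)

m ≈ 1.04 kg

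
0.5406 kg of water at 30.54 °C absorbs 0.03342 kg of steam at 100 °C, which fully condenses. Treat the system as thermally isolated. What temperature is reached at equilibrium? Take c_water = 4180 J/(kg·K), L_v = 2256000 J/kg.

T_f ≈ 66.0 °C

Sum of m c ΔT and latent-heat terms is zero:
latent heat released on condensation: 0.03342×2256000 = 75396; condensed water 100 °C→T: 139.7(T − 100); water warms: 0.5406×4180×(T − 30.54) = 2259.7(T − 30.54)
2399.4 T = 75396 + 13970 + 69011 = 158377
T ≈ 66.01 °C — below 100 °C, confirming all the steam condensed.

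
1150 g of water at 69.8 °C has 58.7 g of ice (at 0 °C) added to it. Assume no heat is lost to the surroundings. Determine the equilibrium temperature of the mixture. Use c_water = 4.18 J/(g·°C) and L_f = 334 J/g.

T_f ≈ 62.5 °C

Taking heat into each body as positive, Σ m c ΔT = 0:
latent heat to melt: 58.7×334 = 19606; warm the meltwater: 245.37 T; water cools: 1150×4.18×(T − 69.8) = 4807(T − 69.8)
5052.4 T = 335529 − 19606 = 315923
T ≈ 62.53 °C — above 0 °C, consistent with complete melting.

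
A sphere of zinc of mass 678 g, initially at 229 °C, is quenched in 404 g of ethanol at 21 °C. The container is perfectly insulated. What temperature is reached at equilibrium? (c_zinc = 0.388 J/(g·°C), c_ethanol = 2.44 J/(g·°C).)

T_f ≈ 64.8 °C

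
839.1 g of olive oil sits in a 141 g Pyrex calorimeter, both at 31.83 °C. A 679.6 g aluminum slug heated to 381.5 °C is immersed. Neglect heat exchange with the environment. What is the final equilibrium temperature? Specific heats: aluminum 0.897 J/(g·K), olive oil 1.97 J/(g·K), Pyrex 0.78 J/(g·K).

Net heat exchanged in the isolated system is zero:
679.6·0.897·(T − 381.5) + 839.1·1.97·(T − 31.83) + 141·0.78·(T − 31.83) = 0
609.6(T − 381.5) + 1653(T − 31.83) + 109.98(T − 31.83) = 0
(609.6 + 1653 + 109.98) T = 609.6·381.5 + 1653·31.83 + 109.98·31.83
T = 288679 / 2372.6 = 122 °C

T_f ≈ 121.7 °C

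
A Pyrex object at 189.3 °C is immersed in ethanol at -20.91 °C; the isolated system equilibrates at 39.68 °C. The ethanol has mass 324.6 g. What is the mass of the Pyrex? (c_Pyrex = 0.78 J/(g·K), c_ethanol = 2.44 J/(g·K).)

m ≈ 411 g

Heat lost by the Pyrex = heat gained by the ethanol:
m×0.78×(189.3 − 39.68) = 324.6×2.44×(39.68 − (-20.91))
116.7 m = 47989  ⇒  m ≈ 411.2 g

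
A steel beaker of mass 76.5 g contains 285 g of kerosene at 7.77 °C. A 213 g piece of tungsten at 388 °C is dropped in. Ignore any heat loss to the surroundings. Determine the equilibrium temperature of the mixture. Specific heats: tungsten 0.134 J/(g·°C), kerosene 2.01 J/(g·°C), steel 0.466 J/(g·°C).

T_f ≈ 24.8 °C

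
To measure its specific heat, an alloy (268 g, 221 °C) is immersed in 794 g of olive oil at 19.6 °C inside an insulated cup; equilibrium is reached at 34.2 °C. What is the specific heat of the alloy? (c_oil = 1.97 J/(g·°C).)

Taking heat into each body as positive, Σ m c ΔT = 0:
268·c·(34.2 − 221) + 794·1.97·(34.2 − 19.6) = 0
-50062 c = -22837
c = -22837/-50062 ≈ 0.4562 J/(g·°C)

c ≈ 0.456 J/(g·°C)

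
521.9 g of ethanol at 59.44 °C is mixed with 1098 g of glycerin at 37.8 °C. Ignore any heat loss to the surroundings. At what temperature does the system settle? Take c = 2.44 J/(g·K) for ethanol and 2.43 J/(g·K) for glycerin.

Energy conservation, ΣQ = 0:
521.9*2.44*(T − 59.44) + 1098*2.43*(T − 37.8) = 0
1273.4(T − 59.44) + 2668.1(T − 37.8) = 0
(1273.4 + 2668.1) T = 1273.4*59.44 + 2668.1*37.8
T = 176549 / 3941.6 = 44.8 °C

T_f ≈ 44.8 °C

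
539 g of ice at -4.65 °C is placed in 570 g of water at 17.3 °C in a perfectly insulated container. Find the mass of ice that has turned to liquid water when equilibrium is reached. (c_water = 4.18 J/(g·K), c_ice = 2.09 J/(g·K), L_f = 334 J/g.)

Water can give up m c ΔT = 570·4.18·17.3 = 41219 J before reaching 0 °C.
Warming the ice to 0 °C takes 539·2.09·4.65 = 5238.3 J, leaving 35981 J for melting.
Melting all 539 g of ice would need 539·334 = 180026 J.
Since 35981 < 180026 J, not all the ice melts; equilibrium is at 0 °C.
m_melt = 35981 / L_f = 107.7 g.

m_melted ≈ 108 g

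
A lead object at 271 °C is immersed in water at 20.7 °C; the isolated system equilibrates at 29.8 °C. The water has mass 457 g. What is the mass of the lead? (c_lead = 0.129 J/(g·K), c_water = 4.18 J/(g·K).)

|Q_lead| = |Q_water|:
m·0.129·(271 − 29.8) = 457·4.18·(29.8 − 20.7)
31.11 m = 17383  ⇒  m ≈ 558.7 g

m ≈ 559 g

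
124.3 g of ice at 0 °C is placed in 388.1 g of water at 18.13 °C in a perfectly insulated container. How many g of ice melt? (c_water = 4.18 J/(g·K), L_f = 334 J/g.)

m_melted ≈ 88.1 g

Cooling the water to 0 °C releases 388.1×4.18×18.13 = 29412 J.
Melting all 124.3 g of ice would need 124.3×334 = 41516 J.
That's not enough to melt it all — equilibrium is at 0 °C with ice remaining.
m_melted×334 = 29412  ⇒  m_melted ≈ 88.06 g.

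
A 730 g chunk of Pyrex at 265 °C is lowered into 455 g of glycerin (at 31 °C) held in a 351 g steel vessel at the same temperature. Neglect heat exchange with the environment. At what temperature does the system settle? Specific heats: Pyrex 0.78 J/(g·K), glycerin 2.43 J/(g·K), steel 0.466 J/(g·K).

T_f ≈ 103.5 °C

Taking heat into each body as positive, Σ m c ΔT = 0:
730·0.78·(T − 265) + 455·2.43·(T − 31) + 351·0.466·(T − 31) = 0
569.4(T − 265) + 1105.7(T − 31) + 163.57(T − 31) = 0
(569.4 + 1105.7 + 163.57) T = 569.4·265 + 1105.7·31 + 163.57·31
T ≈ 103.47 °C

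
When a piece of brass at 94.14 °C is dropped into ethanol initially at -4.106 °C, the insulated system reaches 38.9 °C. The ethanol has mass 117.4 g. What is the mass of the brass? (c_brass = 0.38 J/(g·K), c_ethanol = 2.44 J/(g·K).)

m ≈ 587 g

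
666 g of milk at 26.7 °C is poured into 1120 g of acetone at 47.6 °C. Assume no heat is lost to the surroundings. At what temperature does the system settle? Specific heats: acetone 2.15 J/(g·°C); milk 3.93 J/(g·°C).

With ΣQ=0 the equilibrium temperature is the m·c-weighted mean:
T_f = (2408*47.6 + 2617.4*26.7) / (2408 + 2617.4)
    = 184505 / 5025.4 ≈ 36.71 °C

T_f ≈ 36.7 °C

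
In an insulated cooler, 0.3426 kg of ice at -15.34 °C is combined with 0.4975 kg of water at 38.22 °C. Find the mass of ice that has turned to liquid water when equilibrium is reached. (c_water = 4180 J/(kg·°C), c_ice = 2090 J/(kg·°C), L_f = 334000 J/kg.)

Cooling the water to 0 °C releases 0.4975×4180×38.22 = 79480 J.
Of that, 0.3426×2090×15.34 = 10984 J goes to bring the ice to 0 °C, leaving 68496 J.
Fully melting the ice requires m_ice L_f = 0.3426×334000 = 114428 J.
Since 68496 < 114428 J, not all the ice melts; equilibrium is at 0 °C.
Mass melted = 68496/334000 ≈ 0.2051 kg.

m_melted ≈ 0.205 kg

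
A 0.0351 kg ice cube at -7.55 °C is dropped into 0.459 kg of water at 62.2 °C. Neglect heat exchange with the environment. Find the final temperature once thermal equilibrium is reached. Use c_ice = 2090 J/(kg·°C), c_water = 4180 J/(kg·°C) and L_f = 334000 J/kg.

T_f ≈ 51.8 °C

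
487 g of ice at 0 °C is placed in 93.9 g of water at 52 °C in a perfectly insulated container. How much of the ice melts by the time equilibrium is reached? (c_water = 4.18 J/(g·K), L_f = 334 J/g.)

m_melted ≈ 61.1 g

Heat available from the water dropping to 0 °C: 93.9·4.18·52 = 20410 J.
Fully melting the ice requires m_ice L_f = 487·334 = 162658 J.
That's not enough to melt it all — equilibrium is at 0 °C with ice remaining.
m_melt = 20410 / L_f = 61.11 g.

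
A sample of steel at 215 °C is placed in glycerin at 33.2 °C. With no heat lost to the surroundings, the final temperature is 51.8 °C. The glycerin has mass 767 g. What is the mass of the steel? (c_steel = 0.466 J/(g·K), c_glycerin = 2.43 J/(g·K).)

m ≈ 456 g

Heat gained plus heat lost sum to zero:
m×0.466×(51.8 − 215) + 767×2.43×(51.8 − 33.2) = 0
-76.05 m = -34667
m = -34667/-76.05 ≈ 455.8 g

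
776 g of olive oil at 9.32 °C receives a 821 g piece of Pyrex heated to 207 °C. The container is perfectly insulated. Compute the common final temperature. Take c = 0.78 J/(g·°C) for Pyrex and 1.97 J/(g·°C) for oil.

T_f ≈ 67.7 °C

Set heat shed by the hot body equal to heat absorbed by the cold body:
821·0.78·(207 − T) = 776·1.97·(T − 9.32)
640.38(207 − T) = 1528.7(T − 9.32)
2169.1 T = 146806  ⇒  T ≈ 67.68 °C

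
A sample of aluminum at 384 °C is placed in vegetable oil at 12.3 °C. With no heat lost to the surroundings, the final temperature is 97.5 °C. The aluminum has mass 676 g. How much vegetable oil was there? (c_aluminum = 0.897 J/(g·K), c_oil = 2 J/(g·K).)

m ≈ 1020 g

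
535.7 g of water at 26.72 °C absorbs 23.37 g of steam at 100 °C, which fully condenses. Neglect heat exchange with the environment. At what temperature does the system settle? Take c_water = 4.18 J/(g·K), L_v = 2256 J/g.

T_f ≈ 52.3 °C

Energy balance with sensible and latent terms:
latent heat released on condensation: 23.37·2256 = 52723
  condensate cools 100→T: 23.37·4.18·(T − 100) = 97.69(T − 100)
  water warms: 535.7·4.18·(T − 26.72) = 2239.2(T − 26.72)
2336.9 T = 52723 + 9768.7 + 59832 = 122323
T ≈ 52.34 °C — below 100 °C, confirming all the steam condensed.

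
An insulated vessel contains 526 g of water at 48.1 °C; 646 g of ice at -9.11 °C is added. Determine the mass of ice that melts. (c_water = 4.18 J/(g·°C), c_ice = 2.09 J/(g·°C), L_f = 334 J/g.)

Cooling the water to 0 °C releases 526×4.18×48.1 = 105757 J.
Of that, 646×2.09×9.11 = 12300 J goes to bring the ice to 0 °C, leaving 93457 J.
To melt every bit of ice: 646×334 = 215764 J.
93457 J < 215764 J, so only part of the ice melts and the system sits at 0 °C.
m_melt = 93457 / L_f = 279.8 g.

m_melted ≈ 280 g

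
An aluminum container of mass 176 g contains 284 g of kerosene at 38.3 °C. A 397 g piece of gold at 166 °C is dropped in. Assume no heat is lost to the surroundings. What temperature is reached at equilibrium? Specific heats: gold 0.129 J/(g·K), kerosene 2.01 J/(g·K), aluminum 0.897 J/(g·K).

T_f ≈ 46.7 °C

Setting the total heat transfer to zero:
397*0.129*(T − 166) + 284*2.01*(T − 38.3) + 176*0.897*(T − 38.3) = 0
(51.21 + 570.84 + 157.87) T = 51.21*166 + 570.84*38.3 + 157.87*38.3
T ≈ 46.69 °C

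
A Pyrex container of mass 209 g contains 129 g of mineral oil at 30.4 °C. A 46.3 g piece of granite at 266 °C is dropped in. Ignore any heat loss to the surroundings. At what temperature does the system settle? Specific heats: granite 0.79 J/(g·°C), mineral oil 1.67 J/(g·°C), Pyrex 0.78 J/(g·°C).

T_f ≈ 51.2 °C

Heat gained plus heat lost sum to zero:
46.3×0.79×(T − 266) + 129×1.67×(T − 30.4) + 209×0.78×(T − 30.4) = 0
(36.58 + 215.43 + 163.02) T = 36.58×266 + 215.43×30.4 + 163.02×30.4
T ≈ 51.16 °C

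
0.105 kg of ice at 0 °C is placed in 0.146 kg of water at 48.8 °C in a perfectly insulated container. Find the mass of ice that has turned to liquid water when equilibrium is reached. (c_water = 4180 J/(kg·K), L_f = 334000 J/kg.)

m_melted ≈ 0.0892 kg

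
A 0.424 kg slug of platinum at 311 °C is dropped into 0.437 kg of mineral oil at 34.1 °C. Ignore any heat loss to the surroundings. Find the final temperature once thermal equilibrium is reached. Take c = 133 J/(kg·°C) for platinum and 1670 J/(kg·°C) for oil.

T_f ≈ 54.0 °C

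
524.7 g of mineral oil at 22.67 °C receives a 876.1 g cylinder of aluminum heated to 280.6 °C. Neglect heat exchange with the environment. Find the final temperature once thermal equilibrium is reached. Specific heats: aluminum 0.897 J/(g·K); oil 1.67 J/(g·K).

T_f ≈ 144.6 °C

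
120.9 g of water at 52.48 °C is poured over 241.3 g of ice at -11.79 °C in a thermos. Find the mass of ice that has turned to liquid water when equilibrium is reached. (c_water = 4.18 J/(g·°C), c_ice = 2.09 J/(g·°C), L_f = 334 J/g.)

m_melted ≈ 61.6 g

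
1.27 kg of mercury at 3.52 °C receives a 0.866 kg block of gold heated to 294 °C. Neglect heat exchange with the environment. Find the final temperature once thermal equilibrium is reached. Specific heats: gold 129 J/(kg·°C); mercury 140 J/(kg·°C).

T_f ≈ 115.6 °C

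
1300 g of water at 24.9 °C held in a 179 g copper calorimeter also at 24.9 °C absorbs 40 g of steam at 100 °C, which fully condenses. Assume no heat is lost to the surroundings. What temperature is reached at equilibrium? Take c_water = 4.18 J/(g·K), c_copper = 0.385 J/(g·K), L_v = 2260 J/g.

T_f ≈ 43.1 °C

Taking heat into each body as positive, Σ m c ΔT = 0:
steam→water at 100 °C releases m L_v = 40×2260 = 90400
  condensed water 100 °C→T: 167.2(T − 100)
  original water: 5434(T − 24.9)
  copper cup: 179×0.385×(T − 24.9) = 68.92(T − 24.9)
5670.1 T = 90400 + 16720 + 137023 = 244143
T ≈ 43.06 °C, under the boiling point, so the assumption holds.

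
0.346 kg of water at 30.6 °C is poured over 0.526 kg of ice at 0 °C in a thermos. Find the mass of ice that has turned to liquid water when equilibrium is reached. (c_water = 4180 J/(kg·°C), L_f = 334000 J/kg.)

m_melted ≈ 0.133 kg

Water can give up m c ΔT = 0.346·4180·30.6 = 44256 J before reaching 0 °C.
Melting all 0.526 kg of ice would need 0.526·334000 = 175684 J.
Since 44256 < 175684 J, not all the ice melts; equilibrium is at 0 °C.
Mass melted = 44256/334000 ≈ 0.1325 kg.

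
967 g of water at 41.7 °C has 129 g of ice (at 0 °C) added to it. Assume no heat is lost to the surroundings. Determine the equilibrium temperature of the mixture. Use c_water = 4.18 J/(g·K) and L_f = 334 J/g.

T_f ≈ 27.4 °C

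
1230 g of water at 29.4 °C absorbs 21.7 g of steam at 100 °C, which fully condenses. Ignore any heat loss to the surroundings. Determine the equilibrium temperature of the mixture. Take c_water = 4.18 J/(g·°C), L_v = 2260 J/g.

Sum of m c ΔT and latent-heat terms is zero:
steam→water at 100 °C releases m L_v = 21.7·2260 = 49042
  condensed water 100 °C→T: 90.71(T − 100)
  original water: 5141.4(T − 29.4)
5232.1 T = 49042 + 9070.6 + 151157 = 209270
T ≈ 40.00 °C — below 100 °C, confirming all the steam condensed.

T_f ≈ 40.0 °C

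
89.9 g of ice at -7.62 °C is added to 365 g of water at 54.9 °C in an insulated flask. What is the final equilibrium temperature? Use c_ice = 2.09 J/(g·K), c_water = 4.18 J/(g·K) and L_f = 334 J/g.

Let T be the final temperature. ΣQ_i = 0:
ice -7.62→0 °C: 89.9·2.09·7.62 = 1431.7
  latent heat to melt: 89.9·334 = 30027
  warm the meltwater: 375.78 T
  water cools: 365·4.18·(T − 54.9) = 1525.7(T − 54.9)
1901.5 T = 83761 − 31458 = 52303
T ≈ 27.51 °C (positive, so assuming full melt was valid).

T_f ≈ 27.5 °C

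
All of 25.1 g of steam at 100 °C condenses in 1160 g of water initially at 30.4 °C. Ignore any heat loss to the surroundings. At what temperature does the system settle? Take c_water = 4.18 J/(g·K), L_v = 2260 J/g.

Conservation of energy gives ΣQ = 0:
steam→water at 100 °C releases m L_v = 25.1·2260 = 56726
  condensed water 100 °C→T: 104.92(T − 100)
  original water: 4848.8(T − 30.4)
4953.7 T = 56726 + 10492 + 147404 = 214621
T ≈ 43.33 °C, under the boiling point, so the assumption holds.

T_f ≈ 43.3 °C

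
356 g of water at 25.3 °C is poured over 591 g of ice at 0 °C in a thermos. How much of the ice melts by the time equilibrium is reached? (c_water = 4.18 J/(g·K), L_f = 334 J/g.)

m_melted ≈ 113 g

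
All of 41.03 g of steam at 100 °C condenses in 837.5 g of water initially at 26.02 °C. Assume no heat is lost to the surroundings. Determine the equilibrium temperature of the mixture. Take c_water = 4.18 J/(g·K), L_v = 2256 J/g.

Energy conservation, ΣQ = 0:
steam→water at 100 °C releases m L_v = 41.03×2256 = 92564
  condensate cools 100→T: 41.03×4.18×(T − 100) = 171.51(T − 100)
  original water: 3500.7(T − 26.02)
3672.3 T = 92564 + 17151 + 91090 = 200804
T ≈ 54.68 °C (< 100 °C, so full condensation is consistent).

T_f ≈ 54.7 °C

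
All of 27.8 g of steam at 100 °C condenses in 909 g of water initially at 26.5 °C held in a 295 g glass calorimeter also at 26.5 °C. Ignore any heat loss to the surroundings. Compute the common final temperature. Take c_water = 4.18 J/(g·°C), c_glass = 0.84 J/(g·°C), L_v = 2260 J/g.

T_f ≈ 43.6 °C

Energy conservation, ΣQ = 0:
latent heat released on condensation: 27.8×2260 = 62828
  condensed water 100 °C→T: 116.2(T − 100)
  water warms: 909×4.18×(T − 26.5) = 3799.6(T − 26.5)
  glass cup: 295×0.84×(T − 26.5) = 247.8(T − 26.5)
4163.6 T = 62828 + 11620 + 107257 = 181705
T ≈ 43.64 °C, under the boiling point, so the assumption holds.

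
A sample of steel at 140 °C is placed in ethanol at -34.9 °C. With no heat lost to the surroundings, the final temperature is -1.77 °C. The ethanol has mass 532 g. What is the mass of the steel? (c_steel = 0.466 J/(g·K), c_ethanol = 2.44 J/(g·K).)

m ≈ 651 g

Heat lost by the steel = heat gained by the ethanol:
m×0.466×(140 − -1.77) = 532×2.44×(-1.77 − (-34.9))
66.06 m = 43005  ⇒  m ≈ 651 g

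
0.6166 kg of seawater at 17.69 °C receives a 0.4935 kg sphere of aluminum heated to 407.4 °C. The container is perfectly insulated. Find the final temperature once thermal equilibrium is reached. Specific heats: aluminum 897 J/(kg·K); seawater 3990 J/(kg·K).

T_f ≈ 77.1 °C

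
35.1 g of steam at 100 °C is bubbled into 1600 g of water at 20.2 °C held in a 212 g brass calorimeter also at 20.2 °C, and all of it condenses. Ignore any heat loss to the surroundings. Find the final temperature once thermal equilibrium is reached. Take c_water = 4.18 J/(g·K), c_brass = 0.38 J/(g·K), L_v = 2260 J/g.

Setting the total heat transfer to zero:
steam→water at 100 °C releases m L_v = 35.1·2260 = 79326
  condensate cools 100→T: 35.1·4.18·(T − 100) = 146.72(T − 100)
  water warms: 1600·4.18·(T − 20.2) = 6688(T − 20.2)
  brass cup: 212·0.38·(T − 20.2) = 80.56(T − 20.2)
6915.3 T = 79326 + 14672 + 136725 = 230723
T ≈ 33.36 °C, under the boiling point, so the assumption holds.

T_f ≈ 33.4 °C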